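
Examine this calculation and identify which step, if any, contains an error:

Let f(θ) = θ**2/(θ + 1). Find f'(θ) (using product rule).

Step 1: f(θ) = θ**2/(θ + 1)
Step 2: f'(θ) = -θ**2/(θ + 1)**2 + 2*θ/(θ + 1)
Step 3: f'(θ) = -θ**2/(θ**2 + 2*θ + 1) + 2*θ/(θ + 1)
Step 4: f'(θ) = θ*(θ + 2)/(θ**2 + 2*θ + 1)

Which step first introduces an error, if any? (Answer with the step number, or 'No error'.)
No error

All steps in this derivation are correct.
The final answer f'(θ) = θ*(θ + 2)/(θ**2 + 2*θ + 1) is valid.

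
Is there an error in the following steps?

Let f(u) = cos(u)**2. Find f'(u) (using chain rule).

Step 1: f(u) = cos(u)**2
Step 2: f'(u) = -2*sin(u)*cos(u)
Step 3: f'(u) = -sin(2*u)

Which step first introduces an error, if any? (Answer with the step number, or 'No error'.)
No error

All steps in this derivation are correct.
The final answer f'(u) = -sin(2*u) is valid.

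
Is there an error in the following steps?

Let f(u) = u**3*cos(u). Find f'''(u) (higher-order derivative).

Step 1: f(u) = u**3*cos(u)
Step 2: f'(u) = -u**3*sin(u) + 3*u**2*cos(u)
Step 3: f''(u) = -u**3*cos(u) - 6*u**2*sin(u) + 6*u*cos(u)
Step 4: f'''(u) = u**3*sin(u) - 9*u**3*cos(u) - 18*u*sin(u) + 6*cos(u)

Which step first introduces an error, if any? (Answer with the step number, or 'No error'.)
Step 4

Step 4 is incorrect due to a wrong exponent.
The step shows: u**3*sin(u) - 9*u**3*cos(u) - 18*u*sin(u) + 6*cos(u)
The correct value should be: u**3*sin(u) - 9*u**2*cos(u) - 18*u*sin(u) + 6*cos(u)

Explanation: The exponent 2 on u was incorrectly written as 3: the term -9*u**2*cos(u) was incorrectly written as -9*u**3*cos(u)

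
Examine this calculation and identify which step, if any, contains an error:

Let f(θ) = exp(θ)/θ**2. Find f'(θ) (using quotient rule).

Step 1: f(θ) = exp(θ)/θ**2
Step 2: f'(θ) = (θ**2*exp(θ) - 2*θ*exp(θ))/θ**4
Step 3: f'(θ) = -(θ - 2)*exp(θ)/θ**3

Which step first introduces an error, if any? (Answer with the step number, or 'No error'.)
Step 3

Step 3 is incorrect due to a sign flip.
The step shows: -(θ - 2)*exp(θ)/θ**3
The correct value should be: (θ - 2)*exp(θ)/θ**3

Explanation: The sign of the whole expression was flipped: the term (θ - 2)*exp(θ)/θ**3 was incorrectly written as -(θ - 2)*exp(θ)/θ**3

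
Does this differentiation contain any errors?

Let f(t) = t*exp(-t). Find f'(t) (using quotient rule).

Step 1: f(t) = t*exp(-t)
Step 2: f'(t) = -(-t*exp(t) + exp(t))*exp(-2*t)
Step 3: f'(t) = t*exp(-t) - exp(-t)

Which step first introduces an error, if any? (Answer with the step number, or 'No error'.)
Step 2

Step 2 is incorrect due to a sign flip.
The step shows: -(-t*exp(t) + exp(t))*exp(-2*t)
The correct value should be: (-t*exp(t) + exp(t))*exp(-2*t)

Explanation: The sign of the whole expression was flipped: the term (-t*exp(t) + exp(t))*exp(-2*t) was incorrectly written as -(-t*exp(t) + exp(t))*exp(-2*t)
The later steps are derived from this incorrect expression, so the error originates in Step 2.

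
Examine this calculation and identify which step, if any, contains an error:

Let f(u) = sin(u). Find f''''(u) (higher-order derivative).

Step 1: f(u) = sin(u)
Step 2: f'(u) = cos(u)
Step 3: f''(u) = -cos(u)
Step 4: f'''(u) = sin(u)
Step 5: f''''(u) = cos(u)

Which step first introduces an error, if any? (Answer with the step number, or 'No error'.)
Step 3

Step 3 is incorrect due to a wrong trig function.
The step shows: -cos(u)
The correct value should be: -sin(u)

Explanation: sin(u) was incorrectly written as cos(u): the term -sin(u) was incorrectly written as -cos(u)
The later steps are derived from this incorrect expression, so the error originates in Step 3.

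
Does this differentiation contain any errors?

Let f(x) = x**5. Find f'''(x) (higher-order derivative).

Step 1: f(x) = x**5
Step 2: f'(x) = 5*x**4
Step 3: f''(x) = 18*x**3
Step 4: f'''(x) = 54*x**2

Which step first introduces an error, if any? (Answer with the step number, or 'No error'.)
Step 3

Step 3 is incorrect due to a wrong coefficient.
The step shows: 18*x**3
The correct value should be: 20*x**3

Explanation: The coefficient 20 was incorrectly written as 18: the term 20*x**3 was incorrectly written as 18*x**3
The later steps are derived from this incorrect expression, so the error originates in Step 3.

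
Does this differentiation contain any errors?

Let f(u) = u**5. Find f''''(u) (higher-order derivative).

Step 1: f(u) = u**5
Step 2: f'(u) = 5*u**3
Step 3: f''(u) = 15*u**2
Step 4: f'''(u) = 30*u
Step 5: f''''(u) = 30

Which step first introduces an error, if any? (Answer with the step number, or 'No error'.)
Step 2

Step 2 is incorrect due to a wrong exponent.
The step shows: 5*u**3
The correct value should be: 5*u**4

Explanation: The exponent 4 on u was incorrectly written as 3: the term 5*u**4 was incorrectly written as 5*u**3
The later steps are derived from this incorrect expression, so the error originates in Step 2.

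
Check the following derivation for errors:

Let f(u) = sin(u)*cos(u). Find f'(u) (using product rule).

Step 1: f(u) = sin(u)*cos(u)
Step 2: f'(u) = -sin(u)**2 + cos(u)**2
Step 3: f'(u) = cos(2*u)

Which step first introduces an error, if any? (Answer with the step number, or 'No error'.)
No error

All steps in this derivation are correct.
The final answer f'(u) = cos(2*u) is valid.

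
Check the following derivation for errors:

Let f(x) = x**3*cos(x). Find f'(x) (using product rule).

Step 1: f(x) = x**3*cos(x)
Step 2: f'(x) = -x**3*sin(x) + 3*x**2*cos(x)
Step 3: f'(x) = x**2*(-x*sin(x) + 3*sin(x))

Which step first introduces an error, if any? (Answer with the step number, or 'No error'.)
Step 3

Step 3 is incorrect due to a wrong trig function.
The step shows: x**2*(-x*sin(x) + 3*sin(x))
The correct value should be: x**2*(-x*sin(x) + 3*cos(x))

Explanation: cos(x) was incorrectly written as sin(x): the term x**2*(-x*sin(x) + 3*cos(x)) was incorrectly written as x**2*(-x*sin(x) + 3*sin(x))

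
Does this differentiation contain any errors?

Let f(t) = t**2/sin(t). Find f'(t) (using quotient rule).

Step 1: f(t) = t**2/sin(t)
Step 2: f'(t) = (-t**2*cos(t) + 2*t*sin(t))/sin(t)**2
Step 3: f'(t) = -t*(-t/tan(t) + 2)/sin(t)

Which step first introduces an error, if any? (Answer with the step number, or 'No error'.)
Step 3

Step 3 is incorrect due to a sign flip.
The step shows: -t*(-t/tan(t) + 2)/sin(t)
The correct value should be: t*(-t/tan(t) + 2)/sin(t)

Explanation: The sign of the whole expression was flipped: the term t*(-t/tan(t) + 2)/sin(t) was incorrectly written as -t*(-t/tan(t) + 2)/sin(t)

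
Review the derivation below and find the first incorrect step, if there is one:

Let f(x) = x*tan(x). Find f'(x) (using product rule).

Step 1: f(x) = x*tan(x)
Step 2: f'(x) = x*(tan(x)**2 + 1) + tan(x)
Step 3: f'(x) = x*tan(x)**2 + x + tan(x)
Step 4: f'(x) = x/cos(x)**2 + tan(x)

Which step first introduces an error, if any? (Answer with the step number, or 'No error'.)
No error

All steps in this derivation are correct.
The final answer f'(x) = x/cos(x)**2 + tan(x) is valid.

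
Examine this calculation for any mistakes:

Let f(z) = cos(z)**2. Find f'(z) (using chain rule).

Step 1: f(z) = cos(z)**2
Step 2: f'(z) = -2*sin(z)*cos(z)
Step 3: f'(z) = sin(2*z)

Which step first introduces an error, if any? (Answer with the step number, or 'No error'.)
Step 3

Step 3 is incorrect due to a sign flip.
The step shows: sin(2*z)
The correct value should be: -sin(2*z)

Explanation: The sign of the whole expression was flipped: the term -sin(2*z) was incorrectly written as sin(2*z)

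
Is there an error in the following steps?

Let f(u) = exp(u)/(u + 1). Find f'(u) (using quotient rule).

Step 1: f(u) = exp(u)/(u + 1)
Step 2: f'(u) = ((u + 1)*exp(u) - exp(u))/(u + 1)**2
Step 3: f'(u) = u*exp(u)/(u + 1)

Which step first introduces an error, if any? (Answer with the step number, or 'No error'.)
Step 3

Step 3 is incorrect due to a wrong exponent.
The step shows: u*exp(u)/(u + 1)
The correct value should be: u*exp(u)/(u + 1)**2

Explanation: The exponent -2 on u + 1 was incorrectly written as -1: the term u*exp(u)/(u + 1)**2 was incorrectly written as u*exp(u)/(u + 1)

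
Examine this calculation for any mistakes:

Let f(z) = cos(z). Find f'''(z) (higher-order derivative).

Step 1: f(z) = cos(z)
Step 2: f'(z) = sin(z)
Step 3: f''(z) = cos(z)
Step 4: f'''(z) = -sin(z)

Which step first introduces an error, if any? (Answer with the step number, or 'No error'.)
Step 2

Step 2 is incorrect due to a sign flip.
The step shows: sin(z)
The correct value should be: -sin(z)

Explanation: The sign of the whole expression was flipped: the term -sin(z) was incorrectly written as sin(z)
The later steps are derived from this incorrect expression, so the error originates in Step 2.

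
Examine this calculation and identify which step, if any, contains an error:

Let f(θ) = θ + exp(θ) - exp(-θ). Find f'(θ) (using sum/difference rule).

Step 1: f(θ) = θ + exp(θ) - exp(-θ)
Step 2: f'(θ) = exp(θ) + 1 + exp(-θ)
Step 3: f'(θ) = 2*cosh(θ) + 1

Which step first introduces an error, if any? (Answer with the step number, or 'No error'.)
No error

All steps in this derivation are correct.
The final answer f'(θ) = 2*cosh(θ) + 1 is valid.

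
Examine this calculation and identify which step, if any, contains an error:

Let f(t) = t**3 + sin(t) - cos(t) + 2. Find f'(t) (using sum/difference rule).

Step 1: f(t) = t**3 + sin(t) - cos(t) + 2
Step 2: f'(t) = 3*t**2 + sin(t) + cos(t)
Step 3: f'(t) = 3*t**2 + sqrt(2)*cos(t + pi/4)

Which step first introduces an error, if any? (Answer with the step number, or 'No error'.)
Step 3

Step 3 is incorrect due to a wrong trig function.
The step shows: 3*t**2 + sqrt(2)*cos(t + pi/4)
The correct value should be: 3*t**2 + sqrt(2)*sin(t + pi/4)

Explanation: sin(t + pi/4) was incorrectly written as cos(t + pi/4): the term sqrt(2)*sin(t + pi/4) was incorrectly written as sqrt(2)*cos(t + pi/4)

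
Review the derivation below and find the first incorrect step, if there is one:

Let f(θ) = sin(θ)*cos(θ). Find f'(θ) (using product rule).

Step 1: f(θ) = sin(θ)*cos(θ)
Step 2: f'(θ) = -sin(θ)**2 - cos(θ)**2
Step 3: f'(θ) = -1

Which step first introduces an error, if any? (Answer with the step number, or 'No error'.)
Step 2

Step 2 is incorrect due to a sign flip.
The step shows: -sin(θ)**2 - cos(θ)**2
The correct value should be: -sin(θ)**2 + cos(θ)**2

Explanation: The sign of one term was flipped: the term cos(θ)**2 was incorrectly written as -cos(θ)**2
The later steps are derived from this incorrect expression, so the error originates in Step 2.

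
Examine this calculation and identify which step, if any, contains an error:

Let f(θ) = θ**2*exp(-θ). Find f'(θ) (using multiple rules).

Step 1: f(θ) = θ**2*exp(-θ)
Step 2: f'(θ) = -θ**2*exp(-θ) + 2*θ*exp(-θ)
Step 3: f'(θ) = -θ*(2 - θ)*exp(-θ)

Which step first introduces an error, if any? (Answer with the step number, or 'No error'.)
Step 3

Step 3 is incorrect due to a sign flip.
The step shows: -θ*(2 - θ)*exp(-θ)
The correct value should be: θ*(2 - θ)*exp(-θ)

Explanation: The sign of the whole expression was flipped: the term θ*(2 - θ)*exp(-θ) was incorrectly written as -θ*(2 - θ)*exp(-θ)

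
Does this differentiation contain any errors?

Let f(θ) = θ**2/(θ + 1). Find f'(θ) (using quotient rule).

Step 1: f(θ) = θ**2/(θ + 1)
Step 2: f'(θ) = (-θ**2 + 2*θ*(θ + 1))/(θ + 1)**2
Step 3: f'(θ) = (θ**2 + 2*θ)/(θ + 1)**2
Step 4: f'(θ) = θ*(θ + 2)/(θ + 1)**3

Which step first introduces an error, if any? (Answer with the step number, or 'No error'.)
Step 4

Step 4 is incorrect due to a wrong exponent.
The step shows: θ*(θ + 2)/(θ + 1)**3
The correct value should be: θ*(θ + 2)/(θ + 1)**2

Explanation: The exponent -2 on θ + 1 was incorrectly written as -3: the term θ*(θ + 2)/(θ + 1)**2 was incorrectly written as θ*(θ + 2)/(θ + 1)**3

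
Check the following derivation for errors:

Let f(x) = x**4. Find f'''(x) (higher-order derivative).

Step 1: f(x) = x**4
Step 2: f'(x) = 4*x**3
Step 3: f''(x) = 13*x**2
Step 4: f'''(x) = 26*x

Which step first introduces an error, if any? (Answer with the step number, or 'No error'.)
Step 3

Step 3 is incorrect due to a wrong coefficient.
The step shows: 13*x**2
The correct value should be: 12*x**2

Explanation: The coefficient 12 was incorrectly written as 13: the term 12*x**2 was incorrectly written as 13*x**2
The later steps are derived from this incorrect expression, so the error originates in Step 3.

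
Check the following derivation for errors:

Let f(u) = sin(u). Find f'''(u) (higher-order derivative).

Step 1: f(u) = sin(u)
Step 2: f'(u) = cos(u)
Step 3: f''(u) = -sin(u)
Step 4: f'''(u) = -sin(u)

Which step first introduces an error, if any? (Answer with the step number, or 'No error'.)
Step 4

Step 4 is incorrect due to a wrong trig function.
The step shows: -sin(u)
The correct value should be: -cos(u)

Explanation: cos(u) was incorrectly written as sin(u): the term -cos(u) was incorrectly written as -sin(u)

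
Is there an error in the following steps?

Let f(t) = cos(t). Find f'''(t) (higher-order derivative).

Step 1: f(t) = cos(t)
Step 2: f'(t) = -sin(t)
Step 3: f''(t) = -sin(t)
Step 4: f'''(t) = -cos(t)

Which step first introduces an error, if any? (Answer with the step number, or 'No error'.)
Step 3

Step 3 is incorrect due to a wrong trig function.
The step shows: -sin(t)
The correct value should be: -cos(t)

Explanation: cos(t) was incorrectly written as sin(t): the term -cos(t) was incorrectly written as -sin(t)
The later steps are derived from this incorrect expression, so the error originates in Step 3.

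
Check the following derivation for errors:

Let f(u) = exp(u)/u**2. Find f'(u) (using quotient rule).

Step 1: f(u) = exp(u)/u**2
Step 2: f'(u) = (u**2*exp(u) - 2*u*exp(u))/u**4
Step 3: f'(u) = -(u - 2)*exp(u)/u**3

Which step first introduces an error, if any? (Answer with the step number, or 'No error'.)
Step 3

Step 3 is incorrect due to a sign flip.
The step shows: -(u - 2)*exp(u)/u**3
The correct value should be: (u - 2)*exp(u)/u**3

Explanation: The sign of the whole expression was flipped: the term (u - 2)*exp(u)/u**3 was incorrectly written as -(u - 2)*exp(u)/u**3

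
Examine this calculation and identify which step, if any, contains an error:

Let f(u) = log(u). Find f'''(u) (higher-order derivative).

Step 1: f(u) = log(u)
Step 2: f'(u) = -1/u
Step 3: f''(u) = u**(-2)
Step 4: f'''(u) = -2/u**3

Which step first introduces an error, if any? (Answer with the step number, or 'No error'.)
Step 2

Step 2 is incorrect due to a sign flip.
The step shows: -1/u
The correct value should be: 1/u

Explanation: The sign of the whole expression was flipped: the term 1/u was incorrectly written as -1/u
The later steps are derived from this incorrect expression, so the error originates in Step 2.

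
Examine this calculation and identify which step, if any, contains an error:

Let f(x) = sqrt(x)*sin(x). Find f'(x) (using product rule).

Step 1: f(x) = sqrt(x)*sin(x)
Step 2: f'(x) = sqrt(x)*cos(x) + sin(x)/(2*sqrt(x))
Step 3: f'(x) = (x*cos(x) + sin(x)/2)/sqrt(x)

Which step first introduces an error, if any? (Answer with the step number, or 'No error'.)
No error

All steps in this derivation are correct.
The final answer f'(x) = (x*cos(x) + sin(x)/2)/sqrt(x) is valid.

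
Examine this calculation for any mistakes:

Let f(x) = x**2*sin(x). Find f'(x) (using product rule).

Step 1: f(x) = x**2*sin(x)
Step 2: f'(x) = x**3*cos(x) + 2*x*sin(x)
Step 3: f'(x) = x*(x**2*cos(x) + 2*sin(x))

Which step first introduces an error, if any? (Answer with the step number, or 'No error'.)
Step 2

Step 2 is incorrect due to a wrong exponent.
The step shows: x**3*cos(x) + 2*x*sin(x)
The correct value should be: x**2*cos(x) + 2*x*sin(x)

Explanation: The exponent 2 on x was incorrectly written as 3: the term x**2*cos(x) was incorrectly written as x**3*cos(x)
The later steps are derived from this incorrect expression, so the error originates in Step 2.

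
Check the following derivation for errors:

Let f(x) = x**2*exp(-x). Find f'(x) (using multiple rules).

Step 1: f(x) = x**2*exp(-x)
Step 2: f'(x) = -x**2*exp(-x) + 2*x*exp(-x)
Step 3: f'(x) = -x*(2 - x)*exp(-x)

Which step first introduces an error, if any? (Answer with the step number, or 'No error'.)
Step 3

Step 3 is incorrect due to a sign flip.
The step shows: -x*(2 - x)*exp(-x)
The correct value should be: x*(2 - x)*exp(-x)

Explanation: The sign of the whole expression was flipped: the term x*(2 - x)*exp(-x) was incorrectly written as -x*(2 - x)*exp(-x)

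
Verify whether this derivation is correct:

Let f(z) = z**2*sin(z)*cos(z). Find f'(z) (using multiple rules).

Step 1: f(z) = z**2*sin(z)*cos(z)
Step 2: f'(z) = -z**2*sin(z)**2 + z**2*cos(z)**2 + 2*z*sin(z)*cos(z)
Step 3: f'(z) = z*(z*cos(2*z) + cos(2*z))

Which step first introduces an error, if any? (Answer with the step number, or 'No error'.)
Step 3

Step 3 is incorrect due to a wrong trig function.
The step shows: z*(z*cos(2*z) + cos(2*z))
The correct value should be: z*(z*cos(2*z) + sin(2*z))

Explanation: sin(2*z) was incorrectly written as cos(2*z): the term z*(z*cos(2*z) + sin(2*z)) was incorrectly written as z*(z*cos(2*z) + cos(2*z))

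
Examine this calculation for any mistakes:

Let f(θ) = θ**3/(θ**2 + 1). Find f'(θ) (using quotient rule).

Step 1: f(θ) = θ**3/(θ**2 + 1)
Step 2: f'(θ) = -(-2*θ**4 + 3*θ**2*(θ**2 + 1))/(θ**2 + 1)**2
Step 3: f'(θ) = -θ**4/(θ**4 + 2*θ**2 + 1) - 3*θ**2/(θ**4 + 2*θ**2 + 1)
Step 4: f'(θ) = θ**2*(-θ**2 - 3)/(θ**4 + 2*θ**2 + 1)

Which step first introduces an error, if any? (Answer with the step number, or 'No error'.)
Step 2

Step 2 is incorrect due to a sign flip.
The step shows: -(-2*θ**4 + 3*θ**2*(θ**2 + 1))/(θ**2 + 1)**2
The correct value should be: (-2*θ**4 + 3*θ**2*(θ**2 + 1))/(θ**2 + 1)**2

Explanation: The sign of the whole expression was flipped: the term (-2*θ**4 + 3*θ**2*(θ**2 + 1))/(θ**2 + 1)**2 was incorrectly written as -(-2*θ**4 + 3*θ**2*(θ**2 + 1))/(θ**2 + 1)**2
The later steps are derived from this incorrect expression, so the error originates in Step 2.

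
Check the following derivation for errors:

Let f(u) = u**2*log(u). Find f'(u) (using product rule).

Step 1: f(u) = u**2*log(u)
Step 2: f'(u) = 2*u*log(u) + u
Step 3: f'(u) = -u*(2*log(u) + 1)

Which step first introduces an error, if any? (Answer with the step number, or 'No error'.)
Step 3

Step 3 is incorrect due to a sign flip.
The step shows: -u*(2*log(u) + 1)
The correct value should be: u*(2*log(u) + 1)

Explanation: The sign of the whole expression was flipped: the term u*(2*log(u) + 1) was incorrectly written as -u*(2*log(u) + 1)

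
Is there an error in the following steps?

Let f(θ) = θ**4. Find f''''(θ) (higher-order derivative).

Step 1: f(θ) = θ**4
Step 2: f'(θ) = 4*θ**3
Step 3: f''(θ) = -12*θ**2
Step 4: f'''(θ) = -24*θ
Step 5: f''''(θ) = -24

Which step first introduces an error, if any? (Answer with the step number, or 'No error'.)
Step 3

Step 3 is incorrect due to a sign flip.
The step shows: -12*θ**2
The correct value should be: 12*θ**2

Explanation: The sign of the whole expression was flipped: the term 12*θ**2 was incorrectly written as -12*θ**2
The later steps are derived from this incorrect expression, so the error originates in Step 3.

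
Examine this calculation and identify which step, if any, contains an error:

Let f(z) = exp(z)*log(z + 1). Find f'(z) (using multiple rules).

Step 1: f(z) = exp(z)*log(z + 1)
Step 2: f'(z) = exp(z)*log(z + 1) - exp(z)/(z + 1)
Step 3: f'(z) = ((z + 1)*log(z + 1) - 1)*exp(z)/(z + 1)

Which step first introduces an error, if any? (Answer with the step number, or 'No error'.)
Step 2

Step 2 is incorrect due to a sign flip.
The step shows: exp(z)*log(z + 1) - exp(z)/(z + 1)
The correct value should be: exp(z)*log(z + 1) + exp(z)/(z + 1)

Explanation: The sign of one term was flipped: the term exp(z)/(z + 1) was incorrectly written as -exp(z)/(z + 1)
The later steps are derived from this incorrect expression, so the error originates in Step 2.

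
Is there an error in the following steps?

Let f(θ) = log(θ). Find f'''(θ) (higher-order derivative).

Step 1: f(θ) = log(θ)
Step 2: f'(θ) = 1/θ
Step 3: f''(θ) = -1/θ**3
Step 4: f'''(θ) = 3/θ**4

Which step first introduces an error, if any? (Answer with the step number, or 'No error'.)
Step 3

Step 3 is incorrect due to a wrong exponent.
The step shows: -1/θ**3
The correct value should be: -1/θ**2

Explanation: The exponent -2 on θ was incorrectly written as -3: the term -1/θ**2 was incorrectly written as -1/θ**3
The later steps are derived from this incorrect expression, so the error originates in Step 3.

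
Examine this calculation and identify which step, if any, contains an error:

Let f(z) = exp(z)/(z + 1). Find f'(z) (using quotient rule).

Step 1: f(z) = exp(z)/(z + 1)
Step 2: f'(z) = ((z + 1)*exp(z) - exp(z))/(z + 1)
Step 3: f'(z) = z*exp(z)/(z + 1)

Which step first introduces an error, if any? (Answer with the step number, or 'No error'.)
Step 2

Step 2 is incorrect due to a wrong exponent.
The step shows: ((z + 1)*exp(z) - exp(z))/(z + 1)
The correct value should be: ((z + 1)*exp(z) - exp(z))/(z + 1)**2

Explanation: The exponent -2 on z + 1 was incorrectly written as -1: the term ((z + 1)*exp(z) - exp(z))/(z + 1)**2 was incorrectly written as ((z + 1)*exp(z) - exp(z))/(z + 1)
The later steps are derived from this incorrect expression, so the error originates in Step 2.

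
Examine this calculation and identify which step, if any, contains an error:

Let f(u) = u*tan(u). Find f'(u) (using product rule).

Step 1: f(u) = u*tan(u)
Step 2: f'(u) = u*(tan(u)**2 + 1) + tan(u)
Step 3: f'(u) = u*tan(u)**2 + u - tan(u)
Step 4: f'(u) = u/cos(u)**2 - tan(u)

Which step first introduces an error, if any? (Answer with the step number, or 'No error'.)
Step 3

Step 3 is incorrect due to a sign flip.
The step shows: u*tan(u)**2 + u - tan(u)
The correct value should be: u*tan(u)**2 + u + tan(u)

Explanation: The sign of one term was flipped: the term tan(u) was incorrectly written as -tan(u)
The later steps are derived from this incorrect expression, so the error originates in Step 3.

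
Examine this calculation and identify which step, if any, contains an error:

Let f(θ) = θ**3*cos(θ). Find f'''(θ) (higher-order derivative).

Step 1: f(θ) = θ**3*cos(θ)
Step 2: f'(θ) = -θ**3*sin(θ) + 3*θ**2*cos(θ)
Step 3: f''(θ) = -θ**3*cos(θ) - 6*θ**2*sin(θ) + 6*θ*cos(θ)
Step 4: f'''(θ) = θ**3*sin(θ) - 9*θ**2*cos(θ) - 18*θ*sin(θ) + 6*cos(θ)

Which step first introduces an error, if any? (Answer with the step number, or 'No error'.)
No error

All steps in this derivation are correct.
The final answer f'''(θ) = θ**3*sin(θ) - 9*θ**2*cos(θ) - 18*θ*sin(θ) + 6*cos(θ) is valid.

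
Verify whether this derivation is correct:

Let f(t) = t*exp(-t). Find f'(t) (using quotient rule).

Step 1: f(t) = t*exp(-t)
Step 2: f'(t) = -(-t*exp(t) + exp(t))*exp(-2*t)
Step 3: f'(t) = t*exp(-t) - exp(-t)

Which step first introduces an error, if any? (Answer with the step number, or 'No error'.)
Step 2

Step 2 is incorrect due to a sign flip.
The step shows: -(-t*exp(t) + exp(t))*exp(-2*t)
The correct value should be: (-t*exp(t) + exp(t))*exp(-2*t)

Explanation: The sign of the whole expression was flipped: the term (-t*exp(t) + exp(t))*exp(-2*t) was incorrectly written as -(-t*exp(t) + exp(t))*exp(-2*t)
The later steps are derived from this incorrect expression, so the error originates in Step 2.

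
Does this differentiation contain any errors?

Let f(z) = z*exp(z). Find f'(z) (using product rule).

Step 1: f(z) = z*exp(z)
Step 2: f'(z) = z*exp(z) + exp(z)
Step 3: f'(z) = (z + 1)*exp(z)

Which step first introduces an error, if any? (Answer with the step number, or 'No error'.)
No error

All steps in this derivation are correct.
The final answer f'(z) = (z + 1)*exp(z) is valid.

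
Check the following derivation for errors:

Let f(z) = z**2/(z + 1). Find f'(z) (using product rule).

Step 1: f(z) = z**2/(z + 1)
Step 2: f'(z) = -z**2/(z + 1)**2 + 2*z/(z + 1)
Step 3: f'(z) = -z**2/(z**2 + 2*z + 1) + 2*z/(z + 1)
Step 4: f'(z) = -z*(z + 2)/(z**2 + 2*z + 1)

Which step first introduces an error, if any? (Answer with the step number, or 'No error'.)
Step 4

Step 4 is incorrect due to a sign flip.
The step shows: -z*(z + 2)/(z**2 + 2*z + 1)
The correct value should be: z*(z + 2)/(z**2 + 2*z + 1)

Explanation: The sign of the whole expression was flipped: the term z*(z + 2)/(z**2 + 2*z + 1) was incorrectly written as -z*(z + 2)/(z**2 + 2*z + 1)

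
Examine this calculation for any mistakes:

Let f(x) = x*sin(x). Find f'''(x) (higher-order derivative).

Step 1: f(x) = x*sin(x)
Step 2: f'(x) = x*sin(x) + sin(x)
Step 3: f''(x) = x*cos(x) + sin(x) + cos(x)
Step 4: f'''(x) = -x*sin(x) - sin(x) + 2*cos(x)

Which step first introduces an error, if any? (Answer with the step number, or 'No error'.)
Step 2

Step 2 is incorrect due to a wrong trig function.
The step shows: x*sin(x) + sin(x)
The correct value should be: x*cos(x) + sin(x)

Explanation: cos(x) was incorrectly written as sin(x): the term x*cos(x) was incorrectly written as x*sin(x)
The later steps are derived from this incorrect expression, so the error originates in Step 2.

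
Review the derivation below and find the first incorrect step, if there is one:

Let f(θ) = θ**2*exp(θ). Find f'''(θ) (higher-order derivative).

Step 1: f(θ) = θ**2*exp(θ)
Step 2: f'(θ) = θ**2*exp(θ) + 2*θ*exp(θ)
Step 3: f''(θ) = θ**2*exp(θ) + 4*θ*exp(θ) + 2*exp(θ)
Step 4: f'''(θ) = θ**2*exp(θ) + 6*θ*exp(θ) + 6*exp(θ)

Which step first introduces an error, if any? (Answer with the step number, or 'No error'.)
No error

All steps in this derivation are correct.
The final answer f'''(θ) = θ**2*exp(θ) + 6*θ*exp(θ) + 6*exp(θ) is valid.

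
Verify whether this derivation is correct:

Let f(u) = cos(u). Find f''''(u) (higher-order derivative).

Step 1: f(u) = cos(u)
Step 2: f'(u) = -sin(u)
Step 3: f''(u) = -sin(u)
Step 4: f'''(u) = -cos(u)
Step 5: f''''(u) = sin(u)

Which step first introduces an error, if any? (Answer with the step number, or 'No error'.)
Step 3

Step 3 is incorrect due to a wrong trig function.
The step shows: -sin(u)
The correct value should be: -cos(u)

Explanation: cos(u) was incorrectly written as sin(u): the term -cos(u) was incorrectly written as -sin(u)
The later steps are derived from this incorrect expression, so the error originates in Step 3.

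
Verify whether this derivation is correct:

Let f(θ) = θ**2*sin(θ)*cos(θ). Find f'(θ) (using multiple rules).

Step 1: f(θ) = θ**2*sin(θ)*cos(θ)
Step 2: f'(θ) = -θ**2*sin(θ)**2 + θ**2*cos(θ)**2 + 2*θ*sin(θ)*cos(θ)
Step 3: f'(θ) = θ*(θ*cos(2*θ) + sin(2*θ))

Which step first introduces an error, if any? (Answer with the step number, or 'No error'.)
No error

All steps in this derivation are correct.
The final answer f'(θ) = θ*(θ*cos(2*θ) + sin(2*θ)) is valid.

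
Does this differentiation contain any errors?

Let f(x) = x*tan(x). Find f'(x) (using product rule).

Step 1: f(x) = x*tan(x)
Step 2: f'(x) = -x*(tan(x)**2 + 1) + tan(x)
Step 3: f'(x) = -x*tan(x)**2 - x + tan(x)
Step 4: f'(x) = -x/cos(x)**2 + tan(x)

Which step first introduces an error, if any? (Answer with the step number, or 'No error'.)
Step 2

Step 2 is incorrect due to a sign flip.
The step shows: -x*(tan(x)**2 + 1) + tan(x)
The correct value should be: x*(tan(x)**2 + 1) + tan(x)

Explanation: The sign of one term was flipped: the term x*(tan(x)**2 + 1) was incorrectly written as -x*(tan(x)**2 + 1)
The later steps are derived from this incorrect expression, so the error originates in Step 2.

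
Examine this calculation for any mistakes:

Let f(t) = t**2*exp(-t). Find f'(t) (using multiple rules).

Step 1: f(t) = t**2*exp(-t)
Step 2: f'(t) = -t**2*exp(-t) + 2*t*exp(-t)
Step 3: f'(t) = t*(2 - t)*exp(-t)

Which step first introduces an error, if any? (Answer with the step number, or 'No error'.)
No error

All steps in this derivation are correct.
The final answer f'(t) = t*(2 - t)*exp(-t) is valid.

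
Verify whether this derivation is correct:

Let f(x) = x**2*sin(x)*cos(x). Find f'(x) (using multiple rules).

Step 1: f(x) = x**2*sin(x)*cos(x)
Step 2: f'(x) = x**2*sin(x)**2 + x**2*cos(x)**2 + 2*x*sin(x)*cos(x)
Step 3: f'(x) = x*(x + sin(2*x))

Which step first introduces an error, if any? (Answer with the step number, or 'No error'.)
Step 2

Step 2 is incorrect due to a sign flip.
The step shows: x**2*sin(x)**2 + x**2*cos(x)**2 + 2*x*sin(x)*cos(x)
The correct value should be: -x**2*sin(x)**2 + x**2*cos(x)**2 + 2*x*sin(x)*cos(x)

Explanation: The sign of one term was flipped: the term -x**2*sin(x)**2 was incorrectly written as x**2*sin(x)**2
The later steps are derived from this incorrect expression, so the error originates in Step 2.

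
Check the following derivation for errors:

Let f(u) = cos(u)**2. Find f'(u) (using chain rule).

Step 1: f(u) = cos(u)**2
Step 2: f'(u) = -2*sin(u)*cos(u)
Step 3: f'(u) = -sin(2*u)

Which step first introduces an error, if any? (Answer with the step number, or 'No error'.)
No error

All steps in this derivation are correct.
The final answer f'(u) = -sin(2*u) is valid.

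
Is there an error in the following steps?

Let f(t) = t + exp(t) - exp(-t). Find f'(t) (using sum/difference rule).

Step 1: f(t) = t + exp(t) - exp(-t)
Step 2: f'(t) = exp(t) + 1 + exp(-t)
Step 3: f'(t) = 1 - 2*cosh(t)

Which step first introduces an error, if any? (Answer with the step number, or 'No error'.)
Step 3

Step 3 is incorrect due to a sign flip.
The step shows: 1 - 2*cosh(t)
The correct value should be: 2*cosh(t) + 1

Explanation: The sign of one term was flipped: the term 2*cosh(t) was incorrectly written as -2*cosh(t)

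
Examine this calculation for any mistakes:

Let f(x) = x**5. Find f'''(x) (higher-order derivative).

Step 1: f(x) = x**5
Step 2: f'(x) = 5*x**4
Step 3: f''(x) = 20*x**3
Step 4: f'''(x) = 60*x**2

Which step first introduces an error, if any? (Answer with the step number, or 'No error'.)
No error

All steps in this derivation are correct.
The final answer f'''(x) = 60*x**2 is valid.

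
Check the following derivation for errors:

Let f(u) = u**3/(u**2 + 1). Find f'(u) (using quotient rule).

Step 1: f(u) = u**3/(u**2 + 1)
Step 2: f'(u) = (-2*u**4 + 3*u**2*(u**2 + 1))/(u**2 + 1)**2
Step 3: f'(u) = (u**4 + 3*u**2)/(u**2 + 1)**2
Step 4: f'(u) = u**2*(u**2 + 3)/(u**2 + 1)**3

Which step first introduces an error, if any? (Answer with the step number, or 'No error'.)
Step 4

Step 4 is incorrect due to a wrong exponent.
The step shows: u**2*(u**2 + 3)/(u**2 + 1)**3
The correct value should be: u**2*(u**2 + 3)/(u**2 + 1)**2

Explanation: The exponent -2 on u**2 + 1 was incorrectly written as -3: the term u**2*(u**2 + 3)/(u**2 + 1)**2 was incorrectly written as u**2*(u**2 + 3)/(u**2 + 1)**3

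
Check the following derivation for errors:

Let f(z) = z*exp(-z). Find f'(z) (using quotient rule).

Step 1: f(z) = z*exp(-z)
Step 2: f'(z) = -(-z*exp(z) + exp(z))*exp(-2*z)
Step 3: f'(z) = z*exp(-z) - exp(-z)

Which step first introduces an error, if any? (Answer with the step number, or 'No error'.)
Step 2

Step 2 is incorrect due to a sign flip.
The step shows: -(-z*exp(z) + exp(z))*exp(-2*z)
The correct value should be: (-z*exp(z) + exp(z))*exp(-2*z)

Explanation: The sign of the whole expression was flipped: the term (-z*exp(z) + exp(z))*exp(-2*z) was incorrectly written as -(-z*exp(z) + exp(z))*exp(-2*z)
The later steps are derived from this incorrect expression, so the error originates in Step 2.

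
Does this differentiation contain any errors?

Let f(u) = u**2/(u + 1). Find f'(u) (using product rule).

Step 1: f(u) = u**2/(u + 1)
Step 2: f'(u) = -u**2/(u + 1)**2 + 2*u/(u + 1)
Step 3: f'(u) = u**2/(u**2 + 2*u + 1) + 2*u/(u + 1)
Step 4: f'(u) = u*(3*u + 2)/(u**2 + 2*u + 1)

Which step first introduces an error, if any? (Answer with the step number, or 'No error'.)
Step 3

Step 3 is incorrect due to a sign flip.
The step shows: u**2/(u**2 + 2*u + 1) + 2*u/(u + 1)
The correct value should be: -u**2/(u**2 + 2*u + 1) + 2*u/(u + 1)

Explanation: The sign of one term was flipped: the term -u**2/(u**2 + 2*u + 1) was incorrectly written as u**2/(u**2 + 2*u + 1)
The later steps are derived from this incorrect expression, so the error originates in Step 3.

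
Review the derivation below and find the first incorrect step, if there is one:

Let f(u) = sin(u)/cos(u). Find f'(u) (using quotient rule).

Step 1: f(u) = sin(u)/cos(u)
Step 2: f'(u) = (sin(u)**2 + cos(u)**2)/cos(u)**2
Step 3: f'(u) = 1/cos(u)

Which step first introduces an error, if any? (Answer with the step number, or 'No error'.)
Step 3

Step 3 is incorrect due to a wrong exponent.
The step shows: 1/cos(u)
The correct value should be: cos(u)**(-2)

Explanation: The exponent -2 on cos(u) was incorrectly written as -1: the term cos(u)**(-2) was incorrectly written as 1/cos(u)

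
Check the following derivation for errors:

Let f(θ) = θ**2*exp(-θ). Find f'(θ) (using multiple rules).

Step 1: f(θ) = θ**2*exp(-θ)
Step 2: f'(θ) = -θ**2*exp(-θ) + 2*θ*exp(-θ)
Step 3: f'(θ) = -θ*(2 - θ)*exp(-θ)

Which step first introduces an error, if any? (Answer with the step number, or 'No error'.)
Step 3

Step 3 is incorrect due to a sign flip.
The step shows: -θ*(2 - θ)*exp(-θ)
The correct value should be: θ*(2 - θ)*exp(-θ)

Explanation: The sign of the whole expression was flipped: the term θ*(2 - θ)*exp(-θ) was incorrectly written as -θ*(2 - θ)*exp(-θ)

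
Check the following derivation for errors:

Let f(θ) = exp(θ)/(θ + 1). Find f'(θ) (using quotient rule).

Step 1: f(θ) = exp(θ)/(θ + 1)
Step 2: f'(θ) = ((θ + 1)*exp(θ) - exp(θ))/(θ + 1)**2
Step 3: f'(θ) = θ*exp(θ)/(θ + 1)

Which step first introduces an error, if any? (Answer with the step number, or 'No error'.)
Step 3

Step 3 is incorrect due to a wrong exponent.
The step shows: θ*exp(θ)/(θ + 1)
The correct value should be: θ*exp(θ)/(θ + 1)**2

Explanation: The exponent -2 on θ + 1 was incorrectly written as -1: the term θ*exp(θ)/(θ + 1)**2 was incorrectly written as θ*exp(θ)/(θ + 1)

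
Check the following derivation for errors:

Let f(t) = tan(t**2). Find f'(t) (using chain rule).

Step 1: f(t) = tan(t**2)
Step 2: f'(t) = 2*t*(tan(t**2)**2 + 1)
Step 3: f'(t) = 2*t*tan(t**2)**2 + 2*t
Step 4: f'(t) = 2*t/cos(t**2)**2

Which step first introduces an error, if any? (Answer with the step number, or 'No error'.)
No error

All steps in this derivation are correct.
The final answer f'(t) = 2*t/cos(t**2)**2 is valid.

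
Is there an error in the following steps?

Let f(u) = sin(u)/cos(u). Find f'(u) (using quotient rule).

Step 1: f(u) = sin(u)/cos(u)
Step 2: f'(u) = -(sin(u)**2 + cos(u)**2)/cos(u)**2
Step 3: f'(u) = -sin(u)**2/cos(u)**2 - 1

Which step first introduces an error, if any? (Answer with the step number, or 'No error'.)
Step 2

Step 2 is incorrect due to a sign flip.
The step shows: -(sin(u)**2 + cos(u)**2)/cos(u)**2
The correct value should be: (sin(u)**2 + cos(u)**2)/cos(u)**2

Explanation: The sign of the whole expression was flipped: the term (sin(u)**2 + cos(u)**2)/cos(u)**2 was incorrectly written as -(sin(u)**2 + cos(u)**2)/cos(u)**2
The later steps are derived from this incorrect expression, so the error originates in Step 2.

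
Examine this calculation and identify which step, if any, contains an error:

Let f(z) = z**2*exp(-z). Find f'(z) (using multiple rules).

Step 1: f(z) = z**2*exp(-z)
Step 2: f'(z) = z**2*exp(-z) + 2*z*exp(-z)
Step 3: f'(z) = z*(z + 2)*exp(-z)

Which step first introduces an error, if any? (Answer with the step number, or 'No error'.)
Step 2

Step 2 is incorrect due to a sign flip.
The step shows: z**2*exp(-z) + 2*z*exp(-z)
The correct value should be: -z**2*exp(-z) + 2*z*exp(-z)

Explanation: The sign of one term was flipped: the term -z**2*exp(-z) was incorrectly written as z**2*exp(-z)
The later steps are derived from this incorrect expression, so the error originates in Step 2.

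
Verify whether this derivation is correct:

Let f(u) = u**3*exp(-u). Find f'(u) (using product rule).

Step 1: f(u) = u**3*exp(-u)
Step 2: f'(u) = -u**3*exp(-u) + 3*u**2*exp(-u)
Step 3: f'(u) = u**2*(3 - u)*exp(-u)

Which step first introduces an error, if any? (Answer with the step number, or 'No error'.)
No error

All steps in this derivation are correct.
The final answer f'(u) = u**2*(3 - u)*exp(-u) is valid.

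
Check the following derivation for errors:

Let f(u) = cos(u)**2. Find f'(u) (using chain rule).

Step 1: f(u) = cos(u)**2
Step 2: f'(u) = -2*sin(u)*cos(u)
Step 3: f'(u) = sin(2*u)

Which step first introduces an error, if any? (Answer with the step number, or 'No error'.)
Step 3

Step 3 is incorrect due to a sign flip.
The step shows: sin(2*u)
The correct value should be: -sin(2*u)

Explanation: The sign of the whole expression was flipped: the term -sin(2*u) was incorrectly written as sin(2*u)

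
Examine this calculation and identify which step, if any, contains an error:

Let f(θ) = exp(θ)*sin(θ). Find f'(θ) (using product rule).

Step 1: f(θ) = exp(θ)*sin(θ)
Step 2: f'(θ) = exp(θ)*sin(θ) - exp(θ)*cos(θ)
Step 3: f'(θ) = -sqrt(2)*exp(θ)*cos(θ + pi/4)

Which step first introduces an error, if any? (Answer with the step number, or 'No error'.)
Step 2

Step 2 is incorrect due to a sign flip.
The step shows: exp(θ)*sin(θ) - exp(θ)*cos(θ)
The correct value should be: exp(θ)*sin(θ) + exp(θ)*cos(θ)

Explanation: The sign of one term was flipped: the term exp(θ)*cos(θ) was incorrectly written as -exp(θ)*cos(θ)
The later steps are derived from this incorrect expression, so the error originates in Step 2.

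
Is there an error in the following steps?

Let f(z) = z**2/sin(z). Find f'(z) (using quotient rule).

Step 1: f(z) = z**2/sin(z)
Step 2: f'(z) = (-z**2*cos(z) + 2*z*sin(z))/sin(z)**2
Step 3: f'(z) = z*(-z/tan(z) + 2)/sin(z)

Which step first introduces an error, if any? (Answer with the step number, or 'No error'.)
No error

All steps in this derivation are correct.
The final answer f'(z) = z*(-z/tan(z) + 2)/sin(z) is valid.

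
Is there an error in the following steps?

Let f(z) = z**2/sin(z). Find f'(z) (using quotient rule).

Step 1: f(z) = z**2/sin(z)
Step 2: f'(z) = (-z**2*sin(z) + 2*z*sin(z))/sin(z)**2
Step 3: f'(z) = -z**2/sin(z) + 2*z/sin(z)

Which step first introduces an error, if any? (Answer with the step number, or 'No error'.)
Step 2

Step 2 is incorrect due to a wrong trig function.
The step shows: (-z**2*sin(z) + 2*z*sin(z))/sin(z)**2
The correct value should be: (-z**2*cos(z) + 2*z*sin(z))/sin(z)**2

Explanation: cos(z) was incorrectly written as sin(z): the term (-z**2*cos(z) + 2*z*sin(z))/sin(z)**2 was incorrectly written as (-z**2*sin(z) + 2*z*sin(z))/sin(z)**2
The later steps are derived from this incorrect expression, so the error originates in Step 2.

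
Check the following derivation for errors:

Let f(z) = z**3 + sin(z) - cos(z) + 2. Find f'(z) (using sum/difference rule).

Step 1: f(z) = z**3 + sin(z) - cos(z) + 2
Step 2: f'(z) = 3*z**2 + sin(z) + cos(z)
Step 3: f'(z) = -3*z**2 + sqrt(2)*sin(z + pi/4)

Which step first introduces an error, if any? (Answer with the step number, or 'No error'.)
Step 3

Step 3 is incorrect due to a sign flip.
The step shows: -3*z**2 + sqrt(2)*sin(z + pi/4)
The correct value should be: 3*z**2 + sqrt(2)*sin(z + pi/4)

Explanation: The sign of one term was flipped: the term 3*z**2 was incorrectly written as -3*z**2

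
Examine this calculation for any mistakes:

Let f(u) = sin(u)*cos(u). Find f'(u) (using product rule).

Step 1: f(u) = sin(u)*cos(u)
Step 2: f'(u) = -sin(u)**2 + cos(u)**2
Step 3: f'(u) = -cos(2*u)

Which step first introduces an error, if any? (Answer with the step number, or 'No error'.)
Step 3

Step 3 is incorrect due to a sign flip.
The step shows: -cos(2*u)
The correct value should be: cos(2*u)

Explanation: The sign of the whole expression was flipped: the term cos(2*u) was incorrectly written as -cos(2*u)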